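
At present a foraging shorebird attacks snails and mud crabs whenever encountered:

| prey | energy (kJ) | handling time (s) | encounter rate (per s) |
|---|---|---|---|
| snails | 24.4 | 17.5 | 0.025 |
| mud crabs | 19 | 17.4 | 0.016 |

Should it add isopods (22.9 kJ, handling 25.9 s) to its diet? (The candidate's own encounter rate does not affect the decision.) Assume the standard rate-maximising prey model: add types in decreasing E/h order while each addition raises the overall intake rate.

Yes

On snails and mud crabs alone, R = ΣλE/(1+Σλh) = 0.914/1.716 = 0.5327 kJ/s.
isopods: E/h = 22.9/25.9 = 0.8842 kJ/s.
Since 0.8842 > R, including isopods increases the long-run rate.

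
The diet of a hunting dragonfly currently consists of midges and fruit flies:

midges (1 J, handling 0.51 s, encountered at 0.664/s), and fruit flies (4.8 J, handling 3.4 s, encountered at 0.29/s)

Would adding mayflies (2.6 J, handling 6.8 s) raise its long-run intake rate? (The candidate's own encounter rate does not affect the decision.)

Intake rate on the current diet: R = (0.664×1 + 0.29×4.8) / (1 + 0.664×0.51 + 0.29×3.4) = 2.056/2.325 = 0.8844 J/s.
Profitability of mayflies: 2.6/6.8 = 0.3824 J/s.
Since 0.3824 < R, time spent handling mayflies is better spent searching.

No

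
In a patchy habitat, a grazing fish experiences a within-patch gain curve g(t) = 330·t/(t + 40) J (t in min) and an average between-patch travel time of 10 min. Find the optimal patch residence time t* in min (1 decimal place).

By the marginal value theorem, leave when the instantaneous gain rate g'(t) equals the habitat-wide average g(t)/(T + t).
g'(t) = 330·40/(t + 40)². Setting 330·40/(t+40)² = 330t/[(t+40)(10+t)] gives 40(10+t) = t(t+40), so t² = 40×10 = 400.
t* = √400 = 20 min.

20.0 min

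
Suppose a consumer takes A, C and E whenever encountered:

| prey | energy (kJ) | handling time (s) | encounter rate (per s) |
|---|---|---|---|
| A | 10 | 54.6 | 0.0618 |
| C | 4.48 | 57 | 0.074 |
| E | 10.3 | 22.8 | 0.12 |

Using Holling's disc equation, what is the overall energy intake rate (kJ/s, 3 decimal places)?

0.193 kJ/s

R = Σλ_iE_i / (1 + Σλ_ih_i)
Numerator: 0.0618×10 + 0.074×4.48 + 0.12×10.3 = 2.186
Denominator: 1 + 0.0618×54.6 + 0.074×57 + 0.12×22.8 = 11.33
R = 2.186/11.33 = 0.1929 kJ/s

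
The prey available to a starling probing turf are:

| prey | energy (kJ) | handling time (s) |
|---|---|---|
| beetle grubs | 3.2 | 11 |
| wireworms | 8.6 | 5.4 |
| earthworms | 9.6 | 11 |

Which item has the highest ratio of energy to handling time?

In descending order of E/h:
wireworms: 8.6/5.4 = 1.59 kJ/s
earthworms: 9.6/11 = 0.873 kJ/s
beetle grubs: 3.2/11 = 0.291 kJ/s

wireworms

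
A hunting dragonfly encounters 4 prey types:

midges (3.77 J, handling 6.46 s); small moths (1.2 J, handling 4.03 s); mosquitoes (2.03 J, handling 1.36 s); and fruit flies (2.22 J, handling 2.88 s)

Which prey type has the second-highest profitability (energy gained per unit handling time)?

fruit flies

Profitability E/h (J/s): midges = 3.77/6.46 = 0.584, small moths = 1.2/4.03 = 0.298, mosquitoes = 2.03/1.36 = 1.49, fruit flies = 2.22/2.88 = 0.771.
Ranked: mosquitoes > fruit flies > midges > small moths.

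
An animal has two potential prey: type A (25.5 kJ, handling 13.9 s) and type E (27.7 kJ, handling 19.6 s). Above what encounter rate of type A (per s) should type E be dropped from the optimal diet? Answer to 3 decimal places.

Drop type E once their profitability E₂/h₂ falls below the rate achievable on type A alone: E₂/h₂ = λE₁/(1 + λh₁).
Solve for λ: λE₁h₂ = E₂(1 + λh₁) → λ(E₁h₂ − E₂h₁) = E₂ → λ = E₂/(E₁h₂ − E₂h₁).
λ = 27.7/(25.5×19.6 − 27.7×13.9) = 27.7/114.8 = 0.2414 per s.

0.241 per s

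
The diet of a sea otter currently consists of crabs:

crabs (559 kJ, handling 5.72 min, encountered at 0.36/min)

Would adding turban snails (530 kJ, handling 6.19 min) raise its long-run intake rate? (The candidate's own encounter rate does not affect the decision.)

Current rate: (0.36×559)/(1 + 0.36×5.72) = 65.78 kJ/min.
turban snails: E/h = 530/6.19 = 85.62 kJ/min.
85.62 > 65.78, so adding turban snails raises the average — include it.

Yes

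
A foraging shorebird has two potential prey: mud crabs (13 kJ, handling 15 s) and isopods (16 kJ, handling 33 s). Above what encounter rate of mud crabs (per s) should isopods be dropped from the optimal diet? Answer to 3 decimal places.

Drop isopods once their profitability E₂/h₂ falls below the rate achievable on mud crabs alone: E₂/h₂ = λE₁/(1 + λh₁).
Solve for λ: λE₁h₂ = E₂(1 + λh₁) → λ(E₁h₂ − E₂h₁) = E₂ → λ = E₂/(E₁h₂ − E₂h₁).
λ = 16/(13×33 − 16×15) = 16/189 = 0.08466 per s.

0.085 per s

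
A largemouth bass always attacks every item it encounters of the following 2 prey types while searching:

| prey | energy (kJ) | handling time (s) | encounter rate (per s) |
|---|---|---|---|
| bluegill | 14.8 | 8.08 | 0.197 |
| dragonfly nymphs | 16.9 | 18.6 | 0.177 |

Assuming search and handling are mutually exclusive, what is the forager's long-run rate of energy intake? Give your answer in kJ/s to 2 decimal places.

1.00 kJ/s

Energy encountered per unit search time: 0.197×14.8 + 0.177×16.9 = 5.907 kJ/s.
Handling time per unit search time: 0.197×8.08 + 0.177×18.6 = 4.884.
Rate = 5.907/(1 + 4.884) = 1.004 kJ/s.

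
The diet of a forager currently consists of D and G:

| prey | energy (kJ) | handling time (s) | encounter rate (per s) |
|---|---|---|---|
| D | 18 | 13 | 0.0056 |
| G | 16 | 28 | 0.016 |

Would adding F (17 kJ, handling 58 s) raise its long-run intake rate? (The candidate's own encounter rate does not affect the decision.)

Intake rate on the current diet: R = (0.0056×18 + 0.016×16) / (1 + 0.0056×13 + 0.016×28) = 0.3568/1.521 = 0.2346 kJ/s.
F: E/h = 17/58 = 0.2931 kJ/s.
Since 0.2931 > R, including F increases the long-run rate.

Yes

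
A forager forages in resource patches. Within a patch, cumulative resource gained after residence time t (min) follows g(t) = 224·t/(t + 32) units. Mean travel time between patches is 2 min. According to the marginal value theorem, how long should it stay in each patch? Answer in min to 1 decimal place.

8.0 min

Optimal t* satisfies g'(t*) = g(t*)/(T + t*).
g'(t) = 224·32/(t + 32)². Setting 224·32/(t+32)² = 224t/[(t+32)(2+t)] gives 32(2+t) = t(t+32), so t² = 32×2 = 64.
t* = √64 = 8 min.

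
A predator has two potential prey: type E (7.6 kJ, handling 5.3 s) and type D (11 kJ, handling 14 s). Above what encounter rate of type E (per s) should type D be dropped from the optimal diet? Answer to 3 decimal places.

At the threshold, the rate on type E alone equals the profitability of type D: λ·7.6/(1 + λ·5.3) = 11/14 = 0.7857.
Rearranging, λ(7.6 − 0.7857×5.3) = 0.7857, so λ = 0.7857/3.436 = 0.2287 per s.

0.229 per s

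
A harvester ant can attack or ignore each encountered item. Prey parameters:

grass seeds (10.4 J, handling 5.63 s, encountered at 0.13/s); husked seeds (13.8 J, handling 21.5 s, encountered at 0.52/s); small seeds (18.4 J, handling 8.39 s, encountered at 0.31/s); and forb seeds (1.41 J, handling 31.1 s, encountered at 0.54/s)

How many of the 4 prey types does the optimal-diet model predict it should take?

2

Profitabilities (E/h, J/s): small seeds 2.19, grass seeds 1.85, husked seeds 0.642, forb seeds 0.0453. Add prey in this order while the next type's profitability exceeds the intake rate on those already taken.
Rate on top 1: 1.584. grass seeds: 1.85 > 1.584 → include.
Rate on top 2: 1.629. husked seeds: 0.642 < 1.629 → exclude; stop.
Optimal diet: small seeds, grass seeds — 2 of 4 types.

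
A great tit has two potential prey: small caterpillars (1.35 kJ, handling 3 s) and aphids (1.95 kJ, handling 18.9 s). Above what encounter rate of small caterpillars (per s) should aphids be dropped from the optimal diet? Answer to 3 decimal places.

At the threshold, the rate on small caterpillars alone equals the profitability of aphids: λ·1.35/(1 + λ·3) = 1.95/18.9 = 0.1032.
Rearranging, λ(1.35 − 0.1032×3) = 0.1032, so λ = 0.1032/1.04 = 0.09916 per s.

0.099 per s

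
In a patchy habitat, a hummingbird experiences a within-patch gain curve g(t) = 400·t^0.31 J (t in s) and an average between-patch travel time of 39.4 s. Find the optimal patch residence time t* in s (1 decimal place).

Optimal t* satisfies g'(t*) = g(t*)/(T + t*).
g'(t) = 0.31·400·t^-0.69. Setting 0.31·400·t^-0.69 = 400·t^0.31/(39.4+t) gives 0.31(39.4+t) = t, so 0.69·t = 0.31×39.4.
t* = 0.31×39.4/0.69 = 17.7 s.

17.7 s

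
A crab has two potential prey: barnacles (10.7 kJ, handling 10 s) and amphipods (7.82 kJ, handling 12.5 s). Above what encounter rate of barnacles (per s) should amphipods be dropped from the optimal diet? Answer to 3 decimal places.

The zero-one rule: include amphipods iff E₂/h₂ > λE₁/(1+λh₁). Equality gives the switch point.
λE₁h₂ = E₂ + λE₂h₁ ⇒ λ = E₂/(E₁h₂ − E₂h₁) = 7.82/(133.8 − 78.2) = 0.1408 per s.

0.141 per s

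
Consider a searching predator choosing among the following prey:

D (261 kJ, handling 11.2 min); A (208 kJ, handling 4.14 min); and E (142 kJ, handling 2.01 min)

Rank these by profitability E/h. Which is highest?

Profitability E/h (kJ/min): D = 261/11.2 = 23.3, A = 208/4.14 = 50.2, E = 142/2.01 = 70.6.
Ranked: E > A > D.

E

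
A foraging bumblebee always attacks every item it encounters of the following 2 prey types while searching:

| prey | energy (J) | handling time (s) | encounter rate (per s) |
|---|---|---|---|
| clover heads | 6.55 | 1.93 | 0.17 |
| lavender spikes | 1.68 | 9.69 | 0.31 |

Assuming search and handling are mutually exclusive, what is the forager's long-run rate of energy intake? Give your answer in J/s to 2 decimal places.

R = (0.17×6.55 + 0.31×1.68) / (1 + 0.17×1.93 + 0.31×9.69) = 1.634/4.332 = 0.3773 J/s.

0.38 J/s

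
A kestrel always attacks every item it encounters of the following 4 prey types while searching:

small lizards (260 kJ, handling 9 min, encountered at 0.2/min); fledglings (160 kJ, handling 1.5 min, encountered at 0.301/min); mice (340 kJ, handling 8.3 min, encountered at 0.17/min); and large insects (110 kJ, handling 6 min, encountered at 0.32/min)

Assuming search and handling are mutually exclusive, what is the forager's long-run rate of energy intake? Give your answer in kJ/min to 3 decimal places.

29.344 kJ/min

Energy encountered per unit search time: 0.2×260 + 0.301×160 + 0.17×340 + 0.32×110 = 193.2 kJ/min.
Handling time per unit search time: 0.2×9 + 0.301×1.5 + 0.17×8.3 + 0.32×6 = 5.583.
Rate = 193.2/(1 + 5.583) = 29.34 kJ/min.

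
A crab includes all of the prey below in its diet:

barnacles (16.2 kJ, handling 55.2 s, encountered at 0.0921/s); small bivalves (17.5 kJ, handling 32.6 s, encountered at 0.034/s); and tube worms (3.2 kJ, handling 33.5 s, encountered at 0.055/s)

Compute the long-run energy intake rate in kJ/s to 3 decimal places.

0.250 kJ/s

R = (0.0921×16.2 + 0.034×17.5 + 0.055×3.2) / (1 + 0.0921×55.2 + 0.034×32.6 + 0.055×33.5) = 2.263/9.035 = 0.2505 kJ/s.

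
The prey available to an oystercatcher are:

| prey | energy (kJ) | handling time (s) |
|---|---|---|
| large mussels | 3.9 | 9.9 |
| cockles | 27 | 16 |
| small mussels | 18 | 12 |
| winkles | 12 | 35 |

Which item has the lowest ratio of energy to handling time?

Profitability E/h (kJ/s): large mussels = 3.9/9.9 = 0.394, cockles = 27/16 = 1.69, small mussels = 18/12 = 1.5, winkles = 12/35 = 0.343.
Ranked: cockles > small mussels > large mussels > winkles.

winkles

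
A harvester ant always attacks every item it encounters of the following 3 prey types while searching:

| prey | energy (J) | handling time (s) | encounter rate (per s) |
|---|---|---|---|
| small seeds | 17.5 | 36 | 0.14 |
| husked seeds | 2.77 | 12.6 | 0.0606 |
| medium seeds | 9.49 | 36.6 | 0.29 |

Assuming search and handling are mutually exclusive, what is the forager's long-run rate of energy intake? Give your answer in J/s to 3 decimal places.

0.308 J/s

Energy encountered per unit search time: 0.14×17.5 + 0.0606×2.77 + 0.29×9.49 = 5.37 J/s.
Handling time per unit search time: 0.14×36 + 0.0606×12.6 + 0.29×36.6 = 16.42.
Rate = 5.37/(1 + 16.42) = 0.3083 J/s.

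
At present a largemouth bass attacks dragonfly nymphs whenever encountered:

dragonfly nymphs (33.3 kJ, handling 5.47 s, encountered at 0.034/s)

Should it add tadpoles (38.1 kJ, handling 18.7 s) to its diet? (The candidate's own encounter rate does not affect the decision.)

Yes

Intake rate on the current diet: R = (0.034×33.3) / (1 + 0.034×5.47) = 1.132/1.186 = 0.9547 kJ/s.
tadpoles: E/h = 38.1/18.7 = 2.037 kJ/s.
2.037 > 0.9547, so adding tadpoles raises the average — include it.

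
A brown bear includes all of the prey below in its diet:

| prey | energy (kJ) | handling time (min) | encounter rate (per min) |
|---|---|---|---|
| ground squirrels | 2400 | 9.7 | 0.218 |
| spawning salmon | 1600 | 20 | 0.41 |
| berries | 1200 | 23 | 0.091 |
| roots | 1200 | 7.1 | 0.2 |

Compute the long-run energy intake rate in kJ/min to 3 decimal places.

103.078 kJ/min

R = Σλ_iE_i / (1 + Σλ_ih_i)
Numerator: 0.218×2400 + 0.41×1600 + 0.091×1200 + 0.2×1200 = 1528
Denominator: 1 + 0.218×9.7 + 0.41×20 + 0.091×23 + 0.2×7.1 = 14.83
R = 1528/14.83 = 103.1 kJ/min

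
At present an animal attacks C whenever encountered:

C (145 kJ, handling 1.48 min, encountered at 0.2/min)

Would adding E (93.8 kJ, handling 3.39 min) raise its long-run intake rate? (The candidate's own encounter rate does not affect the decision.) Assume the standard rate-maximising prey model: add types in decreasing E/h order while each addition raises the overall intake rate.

Current rate: (0.2×145)/(1 + 0.2×1.48) = 22.38 kJ/min.
E: E/h = 93.8/3.39 = 27.67 kJ/min.
27.67 > 22.38, so adding E raises the average — include it.

Yes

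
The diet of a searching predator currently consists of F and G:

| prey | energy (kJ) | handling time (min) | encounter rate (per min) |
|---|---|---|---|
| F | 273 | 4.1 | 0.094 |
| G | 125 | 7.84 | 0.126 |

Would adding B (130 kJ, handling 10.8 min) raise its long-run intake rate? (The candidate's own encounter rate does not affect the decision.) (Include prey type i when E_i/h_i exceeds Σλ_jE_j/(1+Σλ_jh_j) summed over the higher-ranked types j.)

On F and G alone, R = ΣλE/(1+Σλh) = 41.41/2.373 = 17.45 kJ/min.
Profitability of B: 130/10.8 = 12.04 kJ/min.
12.04 < 17.45, so adding B would lower the average — exclude it.

No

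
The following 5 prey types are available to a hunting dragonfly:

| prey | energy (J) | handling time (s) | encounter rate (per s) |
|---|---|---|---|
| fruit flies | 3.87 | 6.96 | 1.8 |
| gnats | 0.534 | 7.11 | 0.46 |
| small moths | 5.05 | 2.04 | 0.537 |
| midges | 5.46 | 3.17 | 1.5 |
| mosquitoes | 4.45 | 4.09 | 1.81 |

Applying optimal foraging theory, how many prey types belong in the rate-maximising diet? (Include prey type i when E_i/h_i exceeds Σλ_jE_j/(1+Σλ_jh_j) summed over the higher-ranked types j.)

Rank by E/h (J/s): small moths 2.48, midges 1.72, mosquitoes 1.09, fruit flies 0.556, gnats 0.0751. Include each in turn until the next type's E/h falls below the running intake rate.
Rate on top 1: 1.294. midges: 1.72 > 1.294 → include.
Rate on top 2: 1.591. mosquitoes: 1.09 < 1.591 → exclude; stop.
Optimal diet: small moths, midges — 2 of 5 types.

2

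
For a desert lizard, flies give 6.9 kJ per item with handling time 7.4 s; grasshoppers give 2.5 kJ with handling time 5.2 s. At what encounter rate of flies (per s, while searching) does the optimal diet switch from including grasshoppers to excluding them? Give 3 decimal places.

At the threshold, the rate on flies alone equals the profitability of grasshoppers: λ·6.9/(1 + λ·7.4) = 2.5/5.2 = 0.4808.
Rearranging, λ(6.9 − 0.4808×7.4) = 0.4808, so λ = 0.4808/3.342 = 0.1438 per s.

0.144 per s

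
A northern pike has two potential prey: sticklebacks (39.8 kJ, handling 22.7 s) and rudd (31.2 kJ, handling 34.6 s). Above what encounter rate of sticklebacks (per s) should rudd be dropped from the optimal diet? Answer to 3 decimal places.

Drop rudd once their profitability E₂/h₂ falls below the rate achievable on sticklebacks alone: E₂/h₂ = λE₁/(1 + λh₁).
Solve for λ: λE₁h₂ = E₂(1 + λh₁) → λ(E₁h₂ − E₂h₁) = E₂ → λ = E₂/(E₁h₂ − E₂h₁).
λ = 31.2/(39.8×34.6 − 31.2×22.7) = 31.2/668.8 = 0.04665 per s.

0.047 per s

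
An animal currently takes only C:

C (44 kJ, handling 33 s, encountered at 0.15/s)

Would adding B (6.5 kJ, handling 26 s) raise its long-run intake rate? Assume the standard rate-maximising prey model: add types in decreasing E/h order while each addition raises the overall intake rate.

No

On C alone, R = ΣλE/(1+Σλh) = 6.6/5.95 = 1.109 kJ/s.
Profitability of B: 6.5/26 = 0.25 kJ/s.
Since 0.25 < R, time spent handling B is better spent searching.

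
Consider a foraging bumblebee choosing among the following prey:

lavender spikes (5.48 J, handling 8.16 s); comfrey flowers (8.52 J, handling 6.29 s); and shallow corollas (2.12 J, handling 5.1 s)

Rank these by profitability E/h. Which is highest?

In descending order of E/h:
comfrey flowers: 8.52/6.29 = 1.35 J/s
lavender spikes: 5.48/8.16 = 0.672 J/s
shallow corollas: 2.12/5.1 = 0.416 J/s

comfrey flowers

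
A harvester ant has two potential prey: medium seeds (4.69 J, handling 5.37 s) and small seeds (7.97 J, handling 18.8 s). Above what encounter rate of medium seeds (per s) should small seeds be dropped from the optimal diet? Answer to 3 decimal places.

Drop small seeds once their profitability E₂/h₂ falls below the rate achievable on medium seeds alone: E₂/h₂ = λE₁/(1 + λh₁).
Solve for λ: λE₁h₂ = E₂(1 + λh₁) → λ(E₁h₂ − E₂h₁) = E₂ → λ = E₂/(E₁h₂ − E₂h₁).
λ = 7.97/(4.69×18.8 − 7.97×5.37) = 7.97/45.37 = 0.1757 per s.

0.176 per s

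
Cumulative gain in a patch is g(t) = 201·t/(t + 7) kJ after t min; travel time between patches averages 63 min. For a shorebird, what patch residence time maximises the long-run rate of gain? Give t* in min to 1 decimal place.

Optimal t* satisfies g'(t*) = g(t*)/(T + t*).
g'(t) = 201·7/(t + 7)². Setting 201·7/(t+7)² = 201t/[(t+7)(63+t)] gives 7(63+t) = t(t+7), so t² = 7×63 = 441.
t* = √441 = 21 min.

21.0 min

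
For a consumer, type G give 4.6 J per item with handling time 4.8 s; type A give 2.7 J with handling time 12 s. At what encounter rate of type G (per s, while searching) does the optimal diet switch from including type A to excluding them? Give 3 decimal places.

Drop type A once their profitability E₂/h₂ falls below the rate achievable on type G alone: E₂/h₂ = λE₁/(1 + λh₁).
Solve for λ: λE₁h₂ = E₂(1 + λh₁) → λ(E₁h₂ − E₂h₁) = E₂ → λ = E₂/(E₁h₂ − E₂h₁).
λ = 2.7/(4.6×12 − 2.7×4.8) = 2.7/42.24 = 0.06392 per s.

0.064 per s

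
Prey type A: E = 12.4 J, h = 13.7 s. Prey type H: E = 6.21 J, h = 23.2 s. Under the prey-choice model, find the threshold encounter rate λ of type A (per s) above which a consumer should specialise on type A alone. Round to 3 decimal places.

Drop type H once their profitability E₂/h₂ falls below the rate achievable on type A alone: E₂/h₂ = λE₁/(1 + λh₁).
Solve for λ: λE₁h₂ = E₂(1 + λh₁) → λ(E₁h₂ − E₂h₁) = E₂ → λ = E₂/(E₁h₂ − E₂h₁).
λ = 6.21/(12.4×23.2 − 6.21×13.7) = 6.21/202.6 = 0.03065 per s.

0.031 per s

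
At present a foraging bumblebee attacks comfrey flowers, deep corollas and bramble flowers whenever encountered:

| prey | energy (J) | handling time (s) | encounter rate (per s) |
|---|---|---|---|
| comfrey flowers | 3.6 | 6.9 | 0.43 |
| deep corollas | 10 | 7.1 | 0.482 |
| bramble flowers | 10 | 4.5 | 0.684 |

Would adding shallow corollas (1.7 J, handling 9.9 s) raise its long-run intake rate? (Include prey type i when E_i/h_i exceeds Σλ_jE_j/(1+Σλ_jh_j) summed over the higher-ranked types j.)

Current rate: (0.43×3.6 + 0.482×10 + 0.684×10)/(1 + 0.43×6.9 + 0.482×7.1 + 0.684×4.5) = 1.262 J/s.
shallow corollas: E/h = 1.7/9.9 = 0.1717 J/s.
0.1717 < 1.262, so adding shallow corollas would lower the average — exclude it.

No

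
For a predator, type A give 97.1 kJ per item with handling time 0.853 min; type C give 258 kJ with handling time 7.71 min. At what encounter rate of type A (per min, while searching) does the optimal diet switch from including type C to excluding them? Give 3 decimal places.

At the threshold, the rate on type A alone equals the profitability of type C: λ·97.1/(1 + λ·0.853) = 258/7.71 = 33.46.
Rearranging, λ(97.1 − 33.46×0.853) = 33.46, so λ = 33.46/68.56 = 0.4881 per min.

0.488 per min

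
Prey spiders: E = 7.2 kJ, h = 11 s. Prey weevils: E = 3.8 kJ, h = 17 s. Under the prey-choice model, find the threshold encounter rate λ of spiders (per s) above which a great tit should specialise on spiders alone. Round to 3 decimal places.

0.047 per s

The zero-one rule: include weevils iff E₂/h₂ > λE₁/(1+λh₁). Equality gives the switch point.
λE₁h₂ = E₂ + λE₂h₁ ⇒ λ = E₂/(E₁h₂ − E₂h₁) = 3.8/(122.4 − 41.8) = 0.04715 per s.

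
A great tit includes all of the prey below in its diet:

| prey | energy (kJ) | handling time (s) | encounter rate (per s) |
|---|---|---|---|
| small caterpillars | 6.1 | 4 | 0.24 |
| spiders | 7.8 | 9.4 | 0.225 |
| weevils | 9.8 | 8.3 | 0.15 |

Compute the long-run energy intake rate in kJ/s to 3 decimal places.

R = (0.24×6.1 + 0.225×7.8 + 0.15×9.8) / (1 + 0.24×4 + 0.225×9.4 + 0.15×8.3) = 4.689/5.32 = 0.8814 kJ/s.

0.881 kJ/s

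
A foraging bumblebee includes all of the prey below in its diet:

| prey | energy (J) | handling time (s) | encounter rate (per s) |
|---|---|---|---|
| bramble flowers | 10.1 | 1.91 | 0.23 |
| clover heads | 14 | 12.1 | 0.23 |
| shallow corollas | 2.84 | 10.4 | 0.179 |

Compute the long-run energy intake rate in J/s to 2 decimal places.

R = (0.23×10.1 + 0.23×14 + 0.179×2.84) / (1 + 0.23×1.91 + 0.23×12.1 + 0.179×10.4) = 6.051/6.084 = 0.9947 J/s.

0.99 J/s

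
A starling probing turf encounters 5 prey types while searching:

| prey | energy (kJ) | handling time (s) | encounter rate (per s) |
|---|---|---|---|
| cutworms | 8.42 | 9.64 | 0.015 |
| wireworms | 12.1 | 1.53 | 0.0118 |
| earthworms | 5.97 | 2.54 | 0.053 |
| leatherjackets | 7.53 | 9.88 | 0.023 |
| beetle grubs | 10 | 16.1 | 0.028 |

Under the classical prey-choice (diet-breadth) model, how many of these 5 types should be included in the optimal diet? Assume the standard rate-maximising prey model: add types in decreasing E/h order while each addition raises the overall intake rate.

5

Rank by E/h (kJ/s): wireworms 7.91, earthworms 2.35, cutworms 0.873, leatherjackets 0.762, beetle grubs 0.621. Include each in turn until the next type's E/h falls below the running intake rate.
Rate on top 1: 0.1402. earthworms: 2.35 > 0.1402 → include.
Rate on top 2: 0.3984. cutworms: 0.873 > 0.3984 → include.
Rate on top 3: 0.4513. leatherjackets: 0.762 > 0.4513 → include.
Rate on top 4: 0.4977. beetle grubs: 0.621 > 0.4977 → include.
Optimal diet: wireworms, earthworms, cutworms, leatherjackets, beetle grubs — 5 of 5 types.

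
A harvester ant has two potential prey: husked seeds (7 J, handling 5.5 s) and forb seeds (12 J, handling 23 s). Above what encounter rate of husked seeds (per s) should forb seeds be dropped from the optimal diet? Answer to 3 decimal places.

0.126 per s

The zero-one rule: include forb seeds iff E₂/h₂ > λE₁/(1+λh₁). Equality gives the switch point.
λE₁h₂ = E₂ + λE₂h₁ ⇒ λ = E₂/(E₁h₂ − E₂h₁) = 12/(161 − 66) = 0.1263 per s.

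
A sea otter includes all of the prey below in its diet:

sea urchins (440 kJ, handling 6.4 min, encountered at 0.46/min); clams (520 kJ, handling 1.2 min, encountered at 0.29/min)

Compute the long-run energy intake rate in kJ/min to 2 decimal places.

82.29 kJ/min

R = Σλ_iE_i / (1 + Σλ_ih_i)
Numerator: 0.46×440 + 0.29×520 = 353.2
Denominator: 1 + 0.46×6.4 + 0.29×1.2 = 4.292
R = 353.2/4.292 = 82.29 kJ/min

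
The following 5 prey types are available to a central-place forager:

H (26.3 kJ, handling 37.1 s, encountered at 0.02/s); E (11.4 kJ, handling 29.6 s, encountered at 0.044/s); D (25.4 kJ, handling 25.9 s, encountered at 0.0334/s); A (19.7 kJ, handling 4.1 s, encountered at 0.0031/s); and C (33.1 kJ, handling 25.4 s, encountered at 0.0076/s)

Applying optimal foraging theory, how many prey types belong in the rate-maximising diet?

4

Rank by E/h (kJ/s): A 4.8, C 1.3, D 0.981, H 0.709, E 0.385. Include each in turn until the next type's E/h falls below the running intake rate.
Rate on top 1: 0.0603. C: 1.3 > 0.0603 → include.
Rate on top 2: 0.2593. D: 0.981 > 0.2593 → include.
Rate on top 3: 0.5606. H: 0.709 > 0.5606 → include.
Rate on top 4: 0.5998. E: 0.385 < 0.5998 → exclude; stop.
Optimal diet: A, C, D, H — 4 of 5 types.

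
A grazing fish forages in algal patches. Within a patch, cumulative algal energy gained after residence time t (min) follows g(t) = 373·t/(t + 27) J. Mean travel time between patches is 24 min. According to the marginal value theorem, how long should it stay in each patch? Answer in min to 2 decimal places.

Maximise g(t)/(T+t): set derivative to zero → g'(t)(T+t) = g(t).
g'(t) = 373·27/(t + 27)². Setting 373·27/(t+27)² = 373t/[(t+27)(24+t)] gives 27(24+t) = t(t+27), so t² = 27×24 = 648.
t* = √648 = 25.46 min.

25.46 min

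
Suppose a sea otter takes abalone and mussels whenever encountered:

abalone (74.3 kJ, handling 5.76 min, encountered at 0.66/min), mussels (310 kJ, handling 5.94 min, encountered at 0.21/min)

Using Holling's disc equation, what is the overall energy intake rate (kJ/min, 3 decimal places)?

R = Σλ_iE_i / (1 + Σλ_ih_i)
Numerator: 0.66×74.3 + 0.21×310 = 114.1
Denominator: 1 + 0.66×5.76 + 0.21×5.94 = 6.049
R = 114.1/6.049 = 18.87 kJ/min

18.869 kJ/min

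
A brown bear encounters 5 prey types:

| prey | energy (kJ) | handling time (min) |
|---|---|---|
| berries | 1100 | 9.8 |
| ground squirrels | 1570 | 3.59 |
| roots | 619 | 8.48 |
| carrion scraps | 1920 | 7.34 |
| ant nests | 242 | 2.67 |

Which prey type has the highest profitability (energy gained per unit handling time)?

In descending order of E/h:
ground squirrels: 1570/3.59 = 437 kJ/min
carrion scraps: 1920/7.34 = 262 kJ/min
berries: 1100/9.8 = 112 kJ/min
ant nests: 242/2.67 = 90.6 kJ/min
roots: 619/8.48 = 73 kJ/min

ground squirrels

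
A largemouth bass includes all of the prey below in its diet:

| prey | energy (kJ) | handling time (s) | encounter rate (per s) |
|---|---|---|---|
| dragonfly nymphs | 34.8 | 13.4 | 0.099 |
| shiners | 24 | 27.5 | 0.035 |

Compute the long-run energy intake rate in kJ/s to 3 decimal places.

1.303 kJ/s

R = Σλ_iE_i / (1 + Σλ_ih_i)
Numerator: 0.099×34.8 + 0.035×24 = 4.285
Denominator: 1 + 0.099×13.4 + 0.035×27.5 = 3.289
R = 4.285/3.289 = 1.303 kJ/s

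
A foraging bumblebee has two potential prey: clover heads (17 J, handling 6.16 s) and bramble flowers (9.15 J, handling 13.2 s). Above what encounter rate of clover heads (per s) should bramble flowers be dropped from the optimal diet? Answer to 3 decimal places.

At the threshold, the rate on clover heads alone equals the profitability of bramble flowers: λ·17/(1 + λ·6.16) = 9.15/13.2 = 0.6932.
Rearranging, λ(17 − 0.6932×6.16) = 0.6932, so λ = 0.6932/12.73 = 0.05445 per s.

0.054 per s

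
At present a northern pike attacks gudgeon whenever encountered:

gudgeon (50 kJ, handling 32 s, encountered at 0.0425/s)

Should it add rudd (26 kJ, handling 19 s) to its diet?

Current rate: (0.0425×50)/(1 + 0.0425×32) = 0.9004 kJ/s.
rudd: E/h = 26/19 = 1.368 kJ/s.
1.368 > 0.9004, so adding rudd raises the average — include it.

Yes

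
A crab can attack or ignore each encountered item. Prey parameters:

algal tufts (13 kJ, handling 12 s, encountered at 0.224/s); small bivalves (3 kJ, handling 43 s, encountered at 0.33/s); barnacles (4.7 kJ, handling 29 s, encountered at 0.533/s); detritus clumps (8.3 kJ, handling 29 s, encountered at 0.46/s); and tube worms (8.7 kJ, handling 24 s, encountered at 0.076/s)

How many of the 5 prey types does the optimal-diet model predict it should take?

E/h in descending order: algal tufts 1.08, tube worms 0.362, detritus clumps 0.286, barnacles 0.162, small bivalves 0.0698 kJ/s. The optimal diet is the largest prefix of this list for which every included type satisfies E_i/h_i > R on the types above it.
Rate on top 1: 0.7896. tube worms: 0.362 < 0.7896 → exclude; stop.
Optimal diet: algal tufts — 1 of 5 types.

1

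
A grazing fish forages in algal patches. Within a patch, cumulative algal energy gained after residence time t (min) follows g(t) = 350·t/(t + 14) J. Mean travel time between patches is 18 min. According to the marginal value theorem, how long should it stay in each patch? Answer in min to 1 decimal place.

15.9 min

Maximise g(t)/(T+t): set derivative to zero → g'(t)(T+t) = g(t).
g'(t) = 350·14/(t + 14)². Setting 350·14/(t+14)² = 350t/[(t+14)(18+t)] gives 14(18+t) = t(t+14), so t² = 14×18 = 252.
t* = √252 = 15.87 min.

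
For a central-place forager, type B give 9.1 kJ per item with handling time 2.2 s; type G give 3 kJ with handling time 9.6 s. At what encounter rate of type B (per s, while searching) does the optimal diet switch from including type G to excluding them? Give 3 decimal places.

The zero-one rule: include type G iff E₂/h₂ > λE₁/(1+λh₁). Equality gives the switch point.
λE₁h₂ = E₂ + λE₂h₁ ⇒ λ = E₂/(E₁h₂ − E₂h₁) = 3/(87.36 − 6.6) = 0.03715 per s.

0.037 per s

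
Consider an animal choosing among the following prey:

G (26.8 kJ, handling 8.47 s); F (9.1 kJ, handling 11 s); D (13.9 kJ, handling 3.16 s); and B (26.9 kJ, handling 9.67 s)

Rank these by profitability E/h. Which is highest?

Profitability E/h (kJ/s): G = 26.8/8.47 = 3.16, F = 9.1/11 = 0.827, D = 13.9/3.16 = 4.4, B = 26.9/9.67 = 2.78.
Ranked: D > G > B > F.

D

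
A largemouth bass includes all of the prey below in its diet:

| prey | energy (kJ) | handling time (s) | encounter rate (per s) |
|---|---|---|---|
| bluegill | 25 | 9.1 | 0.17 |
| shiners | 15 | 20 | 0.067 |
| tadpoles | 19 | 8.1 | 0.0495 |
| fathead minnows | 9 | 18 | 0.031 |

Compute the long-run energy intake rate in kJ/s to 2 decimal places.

1.34 kJ/s

Energy encountered per unit search time: 0.17×25 + 0.067×15 + 0.0495×19 + 0.031×9 = 6.474 kJ/s.
Handling time per unit search time: 0.17×9.1 + 0.067×20 + 0.0495×8.1 + 0.031×18 = 3.846.
Rate = 6.474/(1 + 3.846) = 1.336 kJ/s.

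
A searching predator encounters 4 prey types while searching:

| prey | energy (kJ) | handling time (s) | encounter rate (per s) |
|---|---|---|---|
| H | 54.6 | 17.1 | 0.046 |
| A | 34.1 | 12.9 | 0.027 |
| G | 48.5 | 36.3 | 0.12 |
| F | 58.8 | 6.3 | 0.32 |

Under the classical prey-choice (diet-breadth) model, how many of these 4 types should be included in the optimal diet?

Profitabilities (E/h, kJ/s): F 9.33, H 3.19, A 2.64, G 1.34. Add prey in this order while the next type's profitability exceeds the intake rate on those already taken.
Rate on top 1: 6.239. H: 3.19 < 6.239 → exclude; stop.
Optimal diet: F — 1 of 4 types.

1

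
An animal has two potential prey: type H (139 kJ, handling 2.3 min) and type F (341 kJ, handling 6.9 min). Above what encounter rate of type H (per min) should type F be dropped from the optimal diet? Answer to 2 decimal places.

1.95 per min

At the threshold, the rate on type H alone equals the profitability of type F: λ·139/(1 + λ·2.3) = 341/6.9 = 49.42.
Rearranging, λ(139 − 49.42×2.3) = 49.42, so λ = 49.42/25.33 = 1.951 per min.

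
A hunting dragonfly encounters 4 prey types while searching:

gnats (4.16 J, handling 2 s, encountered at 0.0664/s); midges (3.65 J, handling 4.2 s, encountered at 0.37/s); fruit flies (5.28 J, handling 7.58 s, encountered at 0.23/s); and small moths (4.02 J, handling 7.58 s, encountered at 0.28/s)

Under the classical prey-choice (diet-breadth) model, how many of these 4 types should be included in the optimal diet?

Rank by E/h (J/s): gnats 2.08, midges 0.869, fruit flies 0.697, small moths 0.53. Include each in turn until the next type's E/h falls below the running intake rate.
Rate on top 1: 0.2438. midges: 0.869 > 0.2438 → include.
Rate on top 2: 0.6055. fruit flies: 0.697 > 0.6055 → include.
Rate on top 3: 0.6413. small moths: 0.53 < 0.6413 → exclude; stop.
Optimal diet: gnats, midges, fruit flies — 3 of 4 types.

3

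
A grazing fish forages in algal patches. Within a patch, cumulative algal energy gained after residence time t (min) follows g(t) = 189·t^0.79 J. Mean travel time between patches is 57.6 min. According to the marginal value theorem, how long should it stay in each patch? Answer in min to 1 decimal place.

By the marginal value theorem, leave when the instantaneous gain rate g'(t) equals the habitat-wide average g(t)/(T + t).
g'(t) = 0.79·189·t^-0.21. Setting 0.79·189·t^-0.21 = 189·t^0.79/(57.6+t) gives 0.79(57.6+t) = t, so 0.21·t = 0.79×57.6.
t* = 0.79×57.6/0.21 = 216.7 min.

216.7 min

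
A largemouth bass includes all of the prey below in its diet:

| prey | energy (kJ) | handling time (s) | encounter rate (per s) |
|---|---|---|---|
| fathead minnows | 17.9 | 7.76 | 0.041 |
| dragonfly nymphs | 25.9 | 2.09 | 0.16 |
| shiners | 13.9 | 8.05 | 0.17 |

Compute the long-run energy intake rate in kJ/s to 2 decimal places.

R = (0.041×17.9 + 0.16×25.9 + 0.17×13.9) / (1 + 0.041×7.76 + 0.16×2.09 + 0.17×8.05) = 7.241/3.021 = 2.397 kJ/s.

2.40 kJ/s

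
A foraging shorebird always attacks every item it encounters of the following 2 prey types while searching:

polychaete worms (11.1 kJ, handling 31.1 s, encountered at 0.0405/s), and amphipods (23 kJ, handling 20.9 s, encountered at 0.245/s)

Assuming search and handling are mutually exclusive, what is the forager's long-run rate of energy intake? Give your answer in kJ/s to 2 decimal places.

R = Σλ_iE_i / (1 + Σλ_ih_i)
Numerator: 0.0405×11.1 + 0.245×23 = 6.085
Denominator: 1 + 0.0405×31.1 + 0.245×20.9 = 7.38
R = 6.085/7.38 = 0.8245 kJ/s

0.82 kJ/s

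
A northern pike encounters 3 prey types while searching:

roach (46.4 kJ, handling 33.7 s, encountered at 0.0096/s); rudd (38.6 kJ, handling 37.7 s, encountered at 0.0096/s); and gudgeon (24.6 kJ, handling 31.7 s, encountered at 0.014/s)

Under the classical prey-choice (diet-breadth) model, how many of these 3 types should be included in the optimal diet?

3

Rank by E/h (kJ/s): roach 1.38, rudd 1.02, gudgeon 0.776. Include each in turn until the next type's E/h falls below the running intake rate.
Rate on top 1: 0.3366. rudd: 1.02 > 0.3366 → include.
Rate on top 2: 0.4841. gudgeon: 0.776 > 0.4841 → include.
Optimal diet: roach, rudd, gudgeon — 3 of 3 types.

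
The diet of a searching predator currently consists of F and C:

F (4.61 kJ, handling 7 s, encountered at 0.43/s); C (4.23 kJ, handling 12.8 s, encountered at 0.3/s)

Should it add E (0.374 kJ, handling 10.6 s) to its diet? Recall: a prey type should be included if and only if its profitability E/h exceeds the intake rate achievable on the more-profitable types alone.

No

Intake rate on the current diet: R = (0.43×4.61 + 0.3×4.23) / (1 + 0.43×7 + 0.3×12.8) = 3.251/7.85 = 0.4142 kJ/s.
Profitability of E: 0.374/10.6 = 0.03528 kJ/s.
0.03528 < 0.4142, so adding E would lower the average — exclude it.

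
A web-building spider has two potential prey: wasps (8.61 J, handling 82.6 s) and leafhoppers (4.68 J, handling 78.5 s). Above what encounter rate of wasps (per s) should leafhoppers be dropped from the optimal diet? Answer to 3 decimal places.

The zero-one rule: include leafhoppers iff E₂/h₂ > λE₁/(1+λh₁). Equality gives the switch point.
λE₁h₂ = E₂ + λE₂h₁ ⇒ λ = E₂/(E₁h₂ − E₂h₁) = 4.68/(675.9 − 386.6) = 0.01618 per s.

0.016 per s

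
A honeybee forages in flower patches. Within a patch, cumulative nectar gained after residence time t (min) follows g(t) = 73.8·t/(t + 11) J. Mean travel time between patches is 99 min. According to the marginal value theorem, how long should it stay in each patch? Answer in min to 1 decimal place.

33.0 min

Optimal t* satisfies g'(t*) = g(t*)/(T + t*).
g'(t) = 73.8·11/(t + 11)². Setting 73.8·11/(t+11)² = 73.8t/[(t+11)(99+t)] gives 11(99+t) = t(t+11), so t² = 11×99 = 1089.
t* = √1089 = 33 min.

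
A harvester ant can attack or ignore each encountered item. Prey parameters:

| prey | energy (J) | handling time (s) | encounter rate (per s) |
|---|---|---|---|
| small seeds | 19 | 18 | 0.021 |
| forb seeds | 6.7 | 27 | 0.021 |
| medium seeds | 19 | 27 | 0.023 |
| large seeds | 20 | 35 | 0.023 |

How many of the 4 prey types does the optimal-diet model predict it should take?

E/h in descending order: small seeds 1.06, medium seeds 0.704, large seeds 0.571, forb seeds 0.248 J/s. The optimal diet is the largest prefix of this list for which every included type satisfies E_i/h_i > R on the types above it.
Rate on top 1: 0.2896. medium seeds: 0.704 > 0.2896 → include.
Rate on top 2: 0.4182. large seeds: 0.571 > 0.4182 → include.
Rate on top 3: 0.4622. forb seeds: 0.248 < 0.4622 → exclude; stop.
Optimal diet: small seeds, medium seeds, large seeds — 3 of 4 types.

3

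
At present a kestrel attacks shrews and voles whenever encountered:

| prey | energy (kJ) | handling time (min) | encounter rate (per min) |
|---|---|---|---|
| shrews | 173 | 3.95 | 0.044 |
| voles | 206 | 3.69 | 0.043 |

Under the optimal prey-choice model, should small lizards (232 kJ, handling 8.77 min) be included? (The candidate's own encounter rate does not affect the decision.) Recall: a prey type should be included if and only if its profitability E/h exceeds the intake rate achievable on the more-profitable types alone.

Current rate: (0.044×173 + 0.043×206)/(1 + 0.044×3.95 + 0.043×3.69) = 12.36 kJ/min.
Profitability of small lizards: 232/8.77 = 26.45 kJ/min.
26.45 > 12.36, so adding small lizards raises the average — include it.

Yes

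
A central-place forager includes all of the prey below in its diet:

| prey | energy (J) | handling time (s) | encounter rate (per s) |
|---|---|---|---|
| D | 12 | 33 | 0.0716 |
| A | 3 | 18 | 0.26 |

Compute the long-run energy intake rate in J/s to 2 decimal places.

0.20 J/s

Energy encountered per unit search time: 0.0716×12 + 0.26×3 = 1.639 J/s.
Handling time per unit search time: 0.0716×33 + 0.26×18 = 7.043.
Rate = 1.639/(1 + 7.043) = 0.2038 J/s.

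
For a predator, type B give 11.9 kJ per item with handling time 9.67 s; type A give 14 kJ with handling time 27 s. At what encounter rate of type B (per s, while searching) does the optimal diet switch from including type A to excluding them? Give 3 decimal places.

At the threshold, the rate on type B alone equals the profitability of type A: λ·11.9/(1 + λ·9.67) = 14/27 = 0.5185.
Rearranging, λ(11.9 − 0.5185×9.67) = 0.5185, so λ = 0.5185/6.886 = 0.0753 per s.

0.075 per s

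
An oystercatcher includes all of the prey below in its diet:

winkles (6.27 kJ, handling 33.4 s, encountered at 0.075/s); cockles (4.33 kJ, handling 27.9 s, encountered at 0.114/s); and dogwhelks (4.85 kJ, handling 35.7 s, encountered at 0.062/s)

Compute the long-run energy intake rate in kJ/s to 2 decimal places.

0.14 kJ/s

R = (0.075×6.27 + 0.114×4.33 + 0.062×4.85) / (1 + 0.075×33.4 + 0.114×27.9 + 0.062×35.7) = 1.265/8.899 = 0.1421 kJ/s.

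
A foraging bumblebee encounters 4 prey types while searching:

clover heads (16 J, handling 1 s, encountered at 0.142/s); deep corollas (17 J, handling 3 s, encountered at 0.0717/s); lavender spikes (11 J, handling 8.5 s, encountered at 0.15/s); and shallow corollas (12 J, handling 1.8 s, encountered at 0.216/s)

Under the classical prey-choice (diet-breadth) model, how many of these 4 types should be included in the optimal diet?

Profitabilities (E/h, J/s): clover heads 16, shallow corollas 6.67, deep corollas 5.67, lavender spikes 1.29. Add prey in this order while the next type's profitability exceeds the intake rate on those already taken.
Rate on top 1: 1.989. shallow corollas: 6.67 > 1.989 → include.
Rate on top 2: 3.177. deep corollas: 5.67 > 3.177 → include.
Rate on top 3: 3.484. lavender spikes: 1.29 < 3.484 → exclude; stop.
Optimal diet: clover heads, shallow corollas, deep corollas — 3 of 4 types.

3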